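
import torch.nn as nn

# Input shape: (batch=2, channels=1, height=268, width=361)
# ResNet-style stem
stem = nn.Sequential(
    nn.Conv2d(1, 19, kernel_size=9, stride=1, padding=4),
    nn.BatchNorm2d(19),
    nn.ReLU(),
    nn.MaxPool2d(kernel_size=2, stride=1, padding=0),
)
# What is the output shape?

Input shape: (2, 1, 268, 361)
  -> after Conv2d 9x9 stride=1: (2, 19, 268, 361)
Output shape: (2, 19, 267, 360)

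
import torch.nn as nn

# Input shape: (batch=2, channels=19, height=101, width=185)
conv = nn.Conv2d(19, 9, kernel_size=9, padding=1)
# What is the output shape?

Input shape: (2, 19, 101, 185)
Output shape: (2, 9, 95, 179)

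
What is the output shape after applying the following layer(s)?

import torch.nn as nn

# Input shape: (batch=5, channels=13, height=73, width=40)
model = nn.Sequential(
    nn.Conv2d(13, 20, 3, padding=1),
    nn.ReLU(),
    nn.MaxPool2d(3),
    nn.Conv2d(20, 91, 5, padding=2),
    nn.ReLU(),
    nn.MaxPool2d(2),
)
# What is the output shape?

Input shape: (5, 13, 73, 40)
  -> after first Conv2d: (5, 20, 73, 40)
  -> after first MaxPool2d: (5, 20, 24, 13)
  -> after second Conv2d: (5, 91, 24, 13)
Output shape: (5, 91, 12, 6)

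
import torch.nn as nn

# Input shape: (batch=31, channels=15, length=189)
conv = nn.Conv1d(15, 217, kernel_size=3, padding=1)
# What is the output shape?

Input shape: (31, 15, 189)
Output shape: (31, 217, 189)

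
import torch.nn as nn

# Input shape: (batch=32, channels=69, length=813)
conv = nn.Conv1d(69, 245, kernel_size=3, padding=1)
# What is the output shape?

Input shape: (32, 69, 813)
Output shape: (32, 245, 813)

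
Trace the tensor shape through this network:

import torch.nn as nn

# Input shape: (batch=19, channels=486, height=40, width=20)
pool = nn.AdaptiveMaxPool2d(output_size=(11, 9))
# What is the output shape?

Input shape: (19, 486, 40, 20)
Output shape: (19, 486, 11, 9)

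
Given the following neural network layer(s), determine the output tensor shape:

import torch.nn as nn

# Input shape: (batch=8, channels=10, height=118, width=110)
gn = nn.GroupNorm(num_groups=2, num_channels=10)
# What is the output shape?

Input shape: (8, 10, 118, 110)
Output shape: (8, 10, 118, 110)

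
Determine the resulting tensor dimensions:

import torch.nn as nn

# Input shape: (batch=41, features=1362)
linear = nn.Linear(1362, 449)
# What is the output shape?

Input shape: (41, 1362)
Output shape: (41, 449)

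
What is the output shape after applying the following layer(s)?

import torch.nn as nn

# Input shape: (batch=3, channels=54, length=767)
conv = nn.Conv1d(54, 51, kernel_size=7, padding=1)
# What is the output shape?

Input shape: (3, 54, 767)
Output shape: (3, 51, 763)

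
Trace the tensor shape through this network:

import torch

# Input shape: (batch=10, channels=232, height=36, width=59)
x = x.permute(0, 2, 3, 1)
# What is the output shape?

Input shape: (10, 232, 36, 59)
Output shape: (10, 36, 59, 232)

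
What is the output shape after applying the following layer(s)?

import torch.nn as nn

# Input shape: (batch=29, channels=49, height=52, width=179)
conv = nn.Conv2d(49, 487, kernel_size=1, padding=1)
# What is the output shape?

Input shape: (29, 49, 52, 179)
Output shape: (29, 487, 54, 181)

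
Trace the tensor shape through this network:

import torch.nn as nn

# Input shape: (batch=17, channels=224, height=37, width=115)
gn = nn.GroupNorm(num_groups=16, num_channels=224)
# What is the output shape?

Input shape: (17, 224, 37, 115)
Output shape: (17, 224, 37, 115)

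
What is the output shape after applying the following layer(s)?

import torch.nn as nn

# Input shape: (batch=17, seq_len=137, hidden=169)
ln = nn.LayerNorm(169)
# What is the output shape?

Input shape: (17, 137, 169)
Output shape: (17, 137, 169)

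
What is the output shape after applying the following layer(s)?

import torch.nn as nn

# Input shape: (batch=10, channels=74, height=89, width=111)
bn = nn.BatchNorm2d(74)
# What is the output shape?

Input shape: (10, 74, 89, 111)
Output shape: (10, 74, 89, 111)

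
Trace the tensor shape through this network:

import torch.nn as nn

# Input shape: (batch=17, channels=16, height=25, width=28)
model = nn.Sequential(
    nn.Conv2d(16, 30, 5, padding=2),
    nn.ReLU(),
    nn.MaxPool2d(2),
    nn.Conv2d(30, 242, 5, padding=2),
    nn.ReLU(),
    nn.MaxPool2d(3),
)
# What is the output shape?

Input shape: (17, 16, 25, 28)
  -> after first Conv2d: (17, 30, 25, 28)
  -> after first MaxPool2d: (17, 30, 12, 14)
  -> after second Conv2d: (17, 242, 12, 14)
Output shape: (17, 242, 4, 4)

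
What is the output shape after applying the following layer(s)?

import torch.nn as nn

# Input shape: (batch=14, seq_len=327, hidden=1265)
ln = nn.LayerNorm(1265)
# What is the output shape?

Input shape: (14, 327, 1265)
Output shape: (14, 327, 1265)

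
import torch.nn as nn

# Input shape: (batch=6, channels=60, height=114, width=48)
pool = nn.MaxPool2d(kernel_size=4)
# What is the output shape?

Input shape: (6, 60, 114, 48)
Output shape: (6, 60, 28, 12)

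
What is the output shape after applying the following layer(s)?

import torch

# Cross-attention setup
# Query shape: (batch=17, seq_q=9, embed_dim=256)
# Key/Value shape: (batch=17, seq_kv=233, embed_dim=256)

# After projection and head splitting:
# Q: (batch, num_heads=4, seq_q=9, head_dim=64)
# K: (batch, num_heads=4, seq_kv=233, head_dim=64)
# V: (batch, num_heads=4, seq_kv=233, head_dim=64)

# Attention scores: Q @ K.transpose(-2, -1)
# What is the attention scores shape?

Input shape: (17, 9, 256)
Output shape: (17, 4, 9, 233)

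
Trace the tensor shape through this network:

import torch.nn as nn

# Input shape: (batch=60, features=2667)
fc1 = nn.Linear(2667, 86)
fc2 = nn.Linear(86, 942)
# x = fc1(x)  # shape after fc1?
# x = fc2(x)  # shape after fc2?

Input shape: (60, 2667)
  -> after fc1: (60, 86)
Output shape: (60, 942)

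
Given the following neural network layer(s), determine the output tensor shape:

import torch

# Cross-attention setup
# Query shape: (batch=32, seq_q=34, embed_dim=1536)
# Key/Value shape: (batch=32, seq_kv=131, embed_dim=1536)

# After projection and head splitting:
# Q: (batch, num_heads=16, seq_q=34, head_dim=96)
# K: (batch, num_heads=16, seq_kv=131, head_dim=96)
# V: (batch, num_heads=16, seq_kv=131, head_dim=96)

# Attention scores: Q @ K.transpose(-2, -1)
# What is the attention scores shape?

Input shape: (32, 34, 1536)
Output shape: (32, 16, 34, 131)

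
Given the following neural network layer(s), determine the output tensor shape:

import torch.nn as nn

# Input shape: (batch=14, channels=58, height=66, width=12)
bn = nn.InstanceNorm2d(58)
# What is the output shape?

Input shape: (14, 58, 66, 12)
Output shape: (14, 58, 66, 12)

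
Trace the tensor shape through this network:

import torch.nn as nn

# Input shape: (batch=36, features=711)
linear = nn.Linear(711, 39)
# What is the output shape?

Input shape: (36, 711)
Output shape: (36, 39)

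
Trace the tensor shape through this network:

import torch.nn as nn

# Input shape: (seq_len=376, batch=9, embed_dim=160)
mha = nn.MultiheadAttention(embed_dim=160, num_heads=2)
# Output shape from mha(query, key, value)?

Input shape: (376, 9, 160)
Output shape: (376, 9, 160)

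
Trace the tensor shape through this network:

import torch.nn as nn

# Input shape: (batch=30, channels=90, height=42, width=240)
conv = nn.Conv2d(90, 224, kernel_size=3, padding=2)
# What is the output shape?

Input shape: (30, 90, 42, 240)
Output shape: (30, 224, 44, 242)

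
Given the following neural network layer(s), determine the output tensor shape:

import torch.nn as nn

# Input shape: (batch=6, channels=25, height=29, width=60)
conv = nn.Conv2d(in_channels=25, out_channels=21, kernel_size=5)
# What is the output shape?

Input shape: (6, 25, 29, 60)
Output shape: (6, 21, 25, 56)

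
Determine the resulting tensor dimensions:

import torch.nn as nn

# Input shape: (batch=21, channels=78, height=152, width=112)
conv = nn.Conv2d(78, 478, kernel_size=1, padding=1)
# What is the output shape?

Input shape: (21, 78, 152, 112)
Output shape: (21, 478, 154, 114)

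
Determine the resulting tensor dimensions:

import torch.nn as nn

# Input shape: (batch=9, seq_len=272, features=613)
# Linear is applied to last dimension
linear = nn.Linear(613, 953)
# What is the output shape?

Input shape: (9, 272, 613)
Output shape: (9, 272, 953)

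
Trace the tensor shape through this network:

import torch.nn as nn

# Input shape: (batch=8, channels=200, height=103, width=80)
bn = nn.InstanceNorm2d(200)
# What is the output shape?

Input shape: (8, 200, 103, 80)
Output shape: (8, 200, 103, 80)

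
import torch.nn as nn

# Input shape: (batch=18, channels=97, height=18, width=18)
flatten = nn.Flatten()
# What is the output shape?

Input shape: (18, 97, 18, 18)
Output shape: (18, 31428)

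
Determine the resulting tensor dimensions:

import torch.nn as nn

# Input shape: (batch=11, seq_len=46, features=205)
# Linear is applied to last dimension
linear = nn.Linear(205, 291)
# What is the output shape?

Input shape: (11, 46, 205)
Output shape: (11, 46, 291)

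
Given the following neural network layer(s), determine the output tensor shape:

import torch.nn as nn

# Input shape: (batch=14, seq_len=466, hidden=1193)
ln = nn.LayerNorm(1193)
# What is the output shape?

Input shape: (14, 466, 1193)
Output shape: (14, 466, 1193)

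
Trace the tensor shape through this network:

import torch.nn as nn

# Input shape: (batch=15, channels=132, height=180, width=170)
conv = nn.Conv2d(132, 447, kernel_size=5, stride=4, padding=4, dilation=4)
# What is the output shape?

Input shape: (15, 132, 180, 170)
Output shape: (15, 447, 43, 41)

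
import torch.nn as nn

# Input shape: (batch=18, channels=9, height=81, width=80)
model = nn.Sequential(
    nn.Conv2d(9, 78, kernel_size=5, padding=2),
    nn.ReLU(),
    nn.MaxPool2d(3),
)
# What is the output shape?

Input shape: (18, 9, 81, 80)
  -> after Conv2d: (18, 78, 81, 80)
  -> after ReLU: (18, 78, 81, 80)
Output shape: (18, 78, 27, 26)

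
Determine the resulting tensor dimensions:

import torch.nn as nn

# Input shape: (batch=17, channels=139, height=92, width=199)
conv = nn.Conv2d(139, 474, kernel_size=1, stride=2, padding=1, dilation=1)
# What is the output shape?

Input shape: (17, 139, 92, 199)
Output shape: (17, 474, 47, 101)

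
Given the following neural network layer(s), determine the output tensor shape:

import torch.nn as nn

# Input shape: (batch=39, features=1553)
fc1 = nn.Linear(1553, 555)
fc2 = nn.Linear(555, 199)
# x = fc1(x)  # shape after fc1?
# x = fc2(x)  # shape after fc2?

Input shape: (39, 1553)
  -> after fc1: (39, 555)
Output shape: (39, 199)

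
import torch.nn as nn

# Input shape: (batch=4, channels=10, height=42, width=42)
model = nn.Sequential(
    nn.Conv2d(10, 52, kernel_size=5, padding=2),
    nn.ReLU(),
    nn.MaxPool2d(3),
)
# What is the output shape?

Input shape: (4, 10, 42, 42)
  -> after Conv2d: (4, 52, 42, 42)
  -> after ReLU: (4, 52, 42, 42)
Output shape: (4, 52, 14, 14)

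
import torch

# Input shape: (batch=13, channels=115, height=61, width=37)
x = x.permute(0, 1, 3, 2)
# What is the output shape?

Input shape: (13, 115, 61, 37)
Output shape: (13, 115, 37, 61)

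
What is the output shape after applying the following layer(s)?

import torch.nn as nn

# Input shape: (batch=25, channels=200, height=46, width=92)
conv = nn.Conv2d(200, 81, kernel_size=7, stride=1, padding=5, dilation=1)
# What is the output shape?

Input shape: (25, 200, 46, 92)
Output shape: (25, 81, 50, 96)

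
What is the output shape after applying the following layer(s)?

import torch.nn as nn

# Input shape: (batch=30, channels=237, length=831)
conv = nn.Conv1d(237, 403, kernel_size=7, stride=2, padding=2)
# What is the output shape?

Input shape: (30, 237, 831)
Output shape: (30, 403, 415)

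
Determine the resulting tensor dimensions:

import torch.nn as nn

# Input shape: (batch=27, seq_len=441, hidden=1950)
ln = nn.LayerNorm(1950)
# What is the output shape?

Input shape: (27, 441, 1950)
Output shape: (27, 441, 1950)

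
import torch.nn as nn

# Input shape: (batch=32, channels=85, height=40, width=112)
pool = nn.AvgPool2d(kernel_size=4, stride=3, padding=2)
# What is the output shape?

Input shape: (32, 85, 40, 112)
Output shape: (32, 85, 14, 38)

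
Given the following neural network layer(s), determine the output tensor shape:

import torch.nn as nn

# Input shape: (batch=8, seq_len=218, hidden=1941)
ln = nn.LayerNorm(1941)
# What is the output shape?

Input shape: (8, 218, 1941)
Output shape: (8, 218, 1941)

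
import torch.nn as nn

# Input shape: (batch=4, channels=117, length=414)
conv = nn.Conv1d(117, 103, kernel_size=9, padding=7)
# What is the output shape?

Input shape: (4, 117, 414)
Output shape: (4, 103, 420)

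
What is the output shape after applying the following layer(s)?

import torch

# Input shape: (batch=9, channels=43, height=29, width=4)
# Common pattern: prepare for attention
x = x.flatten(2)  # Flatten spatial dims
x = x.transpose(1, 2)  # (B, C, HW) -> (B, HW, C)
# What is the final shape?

Input shape: (9, 43, 29, 4)
  -> after flatten(2): (9, 43, 116)
Output shape: (9, 116, 43)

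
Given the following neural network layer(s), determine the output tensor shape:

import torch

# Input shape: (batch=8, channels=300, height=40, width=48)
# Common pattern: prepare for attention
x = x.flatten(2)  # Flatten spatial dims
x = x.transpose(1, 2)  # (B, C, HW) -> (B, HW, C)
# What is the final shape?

Input shape: (8, 300, 40, 48)
  -> after flatten(2): (8, 300, 1920)
Output shape: (8, 1920, 300)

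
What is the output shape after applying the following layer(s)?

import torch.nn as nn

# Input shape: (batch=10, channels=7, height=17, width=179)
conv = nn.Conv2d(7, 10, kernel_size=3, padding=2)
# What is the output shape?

Input shape: (10, 7, 17, 179)
Output shape: (10, 10, 19, 181)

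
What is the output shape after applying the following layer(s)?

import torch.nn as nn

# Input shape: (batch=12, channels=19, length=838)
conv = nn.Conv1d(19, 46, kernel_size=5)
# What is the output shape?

Input shape: (12, 19, 838)
Output shape: (12, 46, 834)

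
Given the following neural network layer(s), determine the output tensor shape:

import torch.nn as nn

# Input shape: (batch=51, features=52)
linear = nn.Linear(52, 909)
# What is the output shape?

Input shape: (51, 52)
Output shape: (51, 909)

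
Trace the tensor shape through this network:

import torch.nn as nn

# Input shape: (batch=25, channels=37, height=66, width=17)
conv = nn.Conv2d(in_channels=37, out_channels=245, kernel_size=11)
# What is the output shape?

Input shape: (25, 37, 66, 17)
Output shape: (25, 245, 56, 7)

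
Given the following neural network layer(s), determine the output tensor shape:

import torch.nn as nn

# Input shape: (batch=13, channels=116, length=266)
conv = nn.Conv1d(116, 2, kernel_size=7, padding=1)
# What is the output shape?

Input shape: (13, 116, 266)
Output shape: (13, 2, 262)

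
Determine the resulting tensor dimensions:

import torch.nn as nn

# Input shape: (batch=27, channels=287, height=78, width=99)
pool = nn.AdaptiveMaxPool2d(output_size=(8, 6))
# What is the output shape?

Input shape: (27, 287, 78, 99)
Output shape: (27, 287, 8, 6)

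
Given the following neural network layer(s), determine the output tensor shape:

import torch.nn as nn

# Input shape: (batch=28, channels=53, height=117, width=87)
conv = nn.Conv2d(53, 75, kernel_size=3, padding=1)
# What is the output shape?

Input shape: (28, 53, 117, 87)
Output shape: (28, 75, 117, 87)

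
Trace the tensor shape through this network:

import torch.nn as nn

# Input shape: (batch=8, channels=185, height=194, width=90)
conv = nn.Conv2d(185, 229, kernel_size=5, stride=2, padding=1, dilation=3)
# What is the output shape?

Input shape: (8, 185, 194, 90)
Output shape: (8, 229, 92, 40)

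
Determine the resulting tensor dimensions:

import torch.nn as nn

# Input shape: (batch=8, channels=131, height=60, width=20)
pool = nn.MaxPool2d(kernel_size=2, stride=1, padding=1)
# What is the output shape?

Input shape: (8, 131, 60, 20)
Output shape: (8, 131, 61, 21)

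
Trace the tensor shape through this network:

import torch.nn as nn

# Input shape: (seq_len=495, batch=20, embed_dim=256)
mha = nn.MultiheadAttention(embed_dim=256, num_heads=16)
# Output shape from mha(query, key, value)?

Input shape: (495, 20, 256)
Output shape: (495, 20, 256)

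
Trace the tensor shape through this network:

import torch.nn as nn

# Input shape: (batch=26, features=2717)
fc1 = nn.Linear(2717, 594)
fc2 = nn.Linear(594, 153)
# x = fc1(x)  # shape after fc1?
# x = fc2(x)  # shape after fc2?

Input shape: (26, 2717)
  -> after fc1: (26, 594)
Output shape: (26, 153)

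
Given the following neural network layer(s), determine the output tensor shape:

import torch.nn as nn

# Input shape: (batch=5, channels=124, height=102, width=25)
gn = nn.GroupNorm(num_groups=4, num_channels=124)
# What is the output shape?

Input shape: (5, 124, 102, 25)
Output shape: (5, 124, 102, 25)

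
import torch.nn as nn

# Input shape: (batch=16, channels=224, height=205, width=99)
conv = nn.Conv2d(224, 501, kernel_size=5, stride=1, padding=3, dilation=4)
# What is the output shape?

Input shape: (16, 224, 205, 99)
Output shape: (16, 501, 195, 89)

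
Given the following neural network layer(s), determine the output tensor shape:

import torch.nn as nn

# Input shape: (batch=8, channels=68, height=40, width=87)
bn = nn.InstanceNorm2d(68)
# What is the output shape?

Input shape: (8, 68, 40, 87)
Output shape: (8, 68, 40, 87)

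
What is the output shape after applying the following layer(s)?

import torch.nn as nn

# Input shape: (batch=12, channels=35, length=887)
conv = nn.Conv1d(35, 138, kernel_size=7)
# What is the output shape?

Input shape: (12, 35, 887)
Output shape: (12, 138, 881)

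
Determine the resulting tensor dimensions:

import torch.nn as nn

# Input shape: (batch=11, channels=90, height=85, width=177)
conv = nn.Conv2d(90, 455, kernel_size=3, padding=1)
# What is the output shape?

Input shape: (11, 90, 85, 177)
Output shape: (11, 455, 85, 177)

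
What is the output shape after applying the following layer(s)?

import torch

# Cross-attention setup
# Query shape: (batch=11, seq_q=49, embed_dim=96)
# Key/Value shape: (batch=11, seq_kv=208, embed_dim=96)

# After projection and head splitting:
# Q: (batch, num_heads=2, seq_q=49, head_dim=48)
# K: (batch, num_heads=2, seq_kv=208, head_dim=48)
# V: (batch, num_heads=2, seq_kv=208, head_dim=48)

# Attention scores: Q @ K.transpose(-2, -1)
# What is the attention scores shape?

Input shape: (11, 49, 96)
Output shape: (11, 2, 49, 208)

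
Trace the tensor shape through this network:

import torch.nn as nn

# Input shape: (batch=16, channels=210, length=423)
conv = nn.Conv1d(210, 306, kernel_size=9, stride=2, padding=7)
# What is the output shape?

Input shape: (16, 210, 423)
Output shape: (16, 306, 215)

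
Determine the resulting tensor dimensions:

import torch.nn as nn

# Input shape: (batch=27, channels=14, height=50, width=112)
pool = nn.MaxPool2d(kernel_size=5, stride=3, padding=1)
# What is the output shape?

Input shape: (27, 14, 50, 112)
Output shape: (27, 14, 16, 37)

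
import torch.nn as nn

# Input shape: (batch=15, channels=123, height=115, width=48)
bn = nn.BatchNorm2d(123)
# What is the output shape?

Input shape: (15, 123, 115, 48)
Output shape: (15, 123, 115, 48)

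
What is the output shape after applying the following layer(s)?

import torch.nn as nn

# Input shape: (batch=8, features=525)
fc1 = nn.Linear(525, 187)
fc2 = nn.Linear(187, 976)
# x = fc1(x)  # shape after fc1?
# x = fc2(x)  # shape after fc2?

Input shape: (8, 525)
  -> after fc1: (8, 187)
Output shape: (8, 976)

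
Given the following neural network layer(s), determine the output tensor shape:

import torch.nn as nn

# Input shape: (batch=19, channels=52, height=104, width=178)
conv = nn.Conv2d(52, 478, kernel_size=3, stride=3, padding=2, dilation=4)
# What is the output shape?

Input shape: (19, 52, 104, 178)
Output shape: (19, 478, 34, 58)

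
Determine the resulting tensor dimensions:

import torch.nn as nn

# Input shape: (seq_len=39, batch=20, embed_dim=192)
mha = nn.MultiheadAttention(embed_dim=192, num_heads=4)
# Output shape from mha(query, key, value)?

Input shape: (39, 20, 192)
Output shape: (39, 20, 192)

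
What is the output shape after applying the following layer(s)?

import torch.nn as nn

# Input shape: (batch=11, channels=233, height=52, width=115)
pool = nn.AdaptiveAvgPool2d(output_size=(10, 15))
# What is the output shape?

Input shape: (11, 233, 52, 115)
Output shape: (11, 233, 10, 15)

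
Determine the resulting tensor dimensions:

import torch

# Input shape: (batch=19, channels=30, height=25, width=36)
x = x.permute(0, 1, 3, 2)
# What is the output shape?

Input shape: (19, 30, 25, 36)
Output shape: (19, 30, 36, 25)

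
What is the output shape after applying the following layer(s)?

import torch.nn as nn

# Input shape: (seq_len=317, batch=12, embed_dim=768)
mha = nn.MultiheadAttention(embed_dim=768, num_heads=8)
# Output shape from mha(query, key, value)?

Input shape: (317, 12, 768)
Output shape: (317, 12, 768)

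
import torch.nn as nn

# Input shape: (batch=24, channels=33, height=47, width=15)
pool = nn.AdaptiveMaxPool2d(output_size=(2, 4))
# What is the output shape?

Input shape: (24, 33, 47, 15)
Output shape: (24, 33, 2, 4)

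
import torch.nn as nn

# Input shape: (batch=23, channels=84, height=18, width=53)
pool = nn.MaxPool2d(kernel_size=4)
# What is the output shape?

Input shape: (23, 84, 18, 53)
Output shape: (23, 84, 4, 13)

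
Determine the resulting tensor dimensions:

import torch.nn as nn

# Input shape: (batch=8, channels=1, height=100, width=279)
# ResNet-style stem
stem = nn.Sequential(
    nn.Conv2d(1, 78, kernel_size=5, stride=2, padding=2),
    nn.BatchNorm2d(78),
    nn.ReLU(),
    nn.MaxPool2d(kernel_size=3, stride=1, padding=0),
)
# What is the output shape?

Input shape: (8, 1, 100, 279)
  -> after Conv2d 5x5 stride=2: (8, 78, 50, 140)
Output shape: (8, 78, 48, 138)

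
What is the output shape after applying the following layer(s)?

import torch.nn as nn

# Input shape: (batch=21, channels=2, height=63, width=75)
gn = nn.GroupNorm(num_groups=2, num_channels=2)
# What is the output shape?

Input shape: (21, 2, 63, 75)
Output shape: (21, 2, 63, 75)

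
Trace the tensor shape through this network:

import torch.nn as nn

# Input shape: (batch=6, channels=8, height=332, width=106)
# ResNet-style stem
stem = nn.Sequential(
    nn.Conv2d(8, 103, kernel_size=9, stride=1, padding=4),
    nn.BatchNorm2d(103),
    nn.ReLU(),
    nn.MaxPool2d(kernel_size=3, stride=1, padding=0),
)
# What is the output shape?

Input shape: (6, 8, 332, 106)
  -> after Conv2d 9x9 stride=1: (6, 103, 332, 106)
Output shape: (6, 103, 330, 104)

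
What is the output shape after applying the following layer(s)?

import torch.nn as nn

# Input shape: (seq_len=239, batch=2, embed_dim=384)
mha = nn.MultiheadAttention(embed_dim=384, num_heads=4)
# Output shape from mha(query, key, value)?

Input shape: (239, 2, 384)
Output shape: (239, 2, 384)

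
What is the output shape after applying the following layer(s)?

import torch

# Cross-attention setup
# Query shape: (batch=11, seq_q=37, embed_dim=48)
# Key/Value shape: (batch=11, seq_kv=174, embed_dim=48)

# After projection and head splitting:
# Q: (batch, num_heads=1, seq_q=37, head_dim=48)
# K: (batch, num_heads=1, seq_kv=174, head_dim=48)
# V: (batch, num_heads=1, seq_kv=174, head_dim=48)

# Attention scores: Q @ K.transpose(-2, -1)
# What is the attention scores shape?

Input shape: (11, 37, 48)
Output shape: (11, 1, 37, 174)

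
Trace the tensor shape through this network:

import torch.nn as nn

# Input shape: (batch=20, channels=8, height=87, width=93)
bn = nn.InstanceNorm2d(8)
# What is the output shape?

Input shape: (20, 8, 87, 93)
Output shape: (20, 8, 87, 93)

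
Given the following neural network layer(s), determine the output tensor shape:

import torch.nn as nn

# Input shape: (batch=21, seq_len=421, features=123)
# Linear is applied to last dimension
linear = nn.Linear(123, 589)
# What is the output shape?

Input shape: (21, 421, 123)
Output shape: (21, 421, 589)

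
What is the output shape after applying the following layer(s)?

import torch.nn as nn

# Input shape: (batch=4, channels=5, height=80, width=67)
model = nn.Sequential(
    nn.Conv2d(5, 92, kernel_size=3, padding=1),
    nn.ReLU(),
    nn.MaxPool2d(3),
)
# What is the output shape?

Input shape: (4, 5, 80, 67)
  -> after Conv2d: (4, 92, 80, 67)
  -> after ReLU: (4, 92, 80, 67)
Output shape: (4, 92, 26, 22)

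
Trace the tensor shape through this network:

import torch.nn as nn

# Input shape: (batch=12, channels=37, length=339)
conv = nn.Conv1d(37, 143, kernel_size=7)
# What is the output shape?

Input shape: (12, 37, 339)
Output shape: (12, 143, 333)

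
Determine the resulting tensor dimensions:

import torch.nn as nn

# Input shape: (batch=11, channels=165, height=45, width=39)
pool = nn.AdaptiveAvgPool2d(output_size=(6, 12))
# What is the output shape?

Input shape: (11, 165, 45, 39)
Output shape: (11, 165, 6, 12)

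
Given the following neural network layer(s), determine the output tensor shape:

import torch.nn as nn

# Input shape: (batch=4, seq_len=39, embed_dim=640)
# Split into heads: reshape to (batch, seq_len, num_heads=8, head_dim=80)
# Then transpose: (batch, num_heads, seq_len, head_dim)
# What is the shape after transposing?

Input shape: (4, 39, 640)
  -> after reshape: (4, 39, 8, 80)
Output shape: (4, 8, 39, 80)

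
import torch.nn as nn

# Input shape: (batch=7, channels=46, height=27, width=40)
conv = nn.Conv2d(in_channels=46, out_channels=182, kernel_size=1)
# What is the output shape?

Input shape: (7, 46, 27, 40)
Output shape: (7, 182, 27, 40)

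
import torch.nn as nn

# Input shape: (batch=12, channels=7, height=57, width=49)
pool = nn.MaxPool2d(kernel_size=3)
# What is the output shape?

Input shape: (12, 7, 57, 49)
Output shape: (12, 7, 19, 16)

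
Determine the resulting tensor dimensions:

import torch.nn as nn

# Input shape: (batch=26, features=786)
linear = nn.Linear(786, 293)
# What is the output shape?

Input shape: (26, 786)
Output shape: (26, 293)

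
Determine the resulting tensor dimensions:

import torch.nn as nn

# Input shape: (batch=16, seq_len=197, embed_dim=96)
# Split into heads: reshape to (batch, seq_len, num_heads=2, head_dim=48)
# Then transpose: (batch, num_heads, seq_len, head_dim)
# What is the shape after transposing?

Input shape: (16, 197, 96)
  -> after reshape: (16, 197, 2, 48)
Output shape: (16, 2, 197, 48)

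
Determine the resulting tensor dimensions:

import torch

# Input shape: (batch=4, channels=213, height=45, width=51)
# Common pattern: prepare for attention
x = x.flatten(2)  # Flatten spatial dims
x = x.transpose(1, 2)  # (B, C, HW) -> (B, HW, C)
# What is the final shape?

Input shape: (4, 213, 45, 51)
  -> after flatten(2): (4, 213, 2295)
Output shape: (4, 2295, 213)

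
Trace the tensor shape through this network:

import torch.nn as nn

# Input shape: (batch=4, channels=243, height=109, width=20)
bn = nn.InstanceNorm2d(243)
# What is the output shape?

Input shape: (4, 243, 109, 20)
Output shape: (4, 243, 109, 20)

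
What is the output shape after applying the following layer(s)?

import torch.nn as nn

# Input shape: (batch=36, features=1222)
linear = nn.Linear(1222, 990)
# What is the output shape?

Input shape: (36, 1222)
Output shape: (36, 990)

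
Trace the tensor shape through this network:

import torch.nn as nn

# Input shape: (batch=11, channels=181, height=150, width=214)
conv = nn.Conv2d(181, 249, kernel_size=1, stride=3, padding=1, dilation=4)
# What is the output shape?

Input shape: (11, 181, 150, 214)
Output shape: (11, 249, 51, 72)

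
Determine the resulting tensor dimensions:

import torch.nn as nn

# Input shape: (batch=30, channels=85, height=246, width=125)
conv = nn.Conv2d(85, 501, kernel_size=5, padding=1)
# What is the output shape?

Input shape: (30, 85, 246, 125)
Output shape: (30, 501, 244, 123)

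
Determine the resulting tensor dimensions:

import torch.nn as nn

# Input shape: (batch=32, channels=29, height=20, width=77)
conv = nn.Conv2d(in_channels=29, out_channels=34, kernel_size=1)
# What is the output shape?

Input shape: (32, 29, 20, 77)
Output shape: (32, 34, 20, 77)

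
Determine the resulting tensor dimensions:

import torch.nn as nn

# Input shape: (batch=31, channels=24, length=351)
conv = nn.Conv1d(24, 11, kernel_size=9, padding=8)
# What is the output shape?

Input shape: (31, 24, 351)
Output shape: (31, 11, 359)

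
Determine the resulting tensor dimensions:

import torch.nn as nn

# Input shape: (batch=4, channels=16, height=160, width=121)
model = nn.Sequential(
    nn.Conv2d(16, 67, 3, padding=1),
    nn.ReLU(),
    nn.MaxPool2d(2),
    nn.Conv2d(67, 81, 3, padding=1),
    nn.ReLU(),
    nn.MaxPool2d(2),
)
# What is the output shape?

Input shape: (4, 16, 160, 121)
  -> after first Conv2d: (4, 67, 160, 121)
  -> after first MaxPool2d: (4, 67, 80, 60)
  -> after second Conv2d: (4, 81, 80, 60)
Output shape: (4, 81, 40, 30)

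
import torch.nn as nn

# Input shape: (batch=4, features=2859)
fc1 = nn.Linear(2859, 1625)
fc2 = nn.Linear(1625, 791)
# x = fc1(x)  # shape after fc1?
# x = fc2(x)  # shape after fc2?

Input shape: (4, 2859)
  -> after fc1: (4, 1625)
Output shape: (4, 791)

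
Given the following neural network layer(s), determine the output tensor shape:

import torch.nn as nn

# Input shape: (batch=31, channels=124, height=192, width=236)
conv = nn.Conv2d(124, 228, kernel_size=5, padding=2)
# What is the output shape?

Input shape: (31, 124, 192, 236)
Output shape: (31, 228, 192, 236)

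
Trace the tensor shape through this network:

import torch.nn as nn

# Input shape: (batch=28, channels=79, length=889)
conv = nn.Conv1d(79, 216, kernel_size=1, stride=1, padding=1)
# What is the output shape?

Input shape: (28, 79, 889)
Output shape: (28, 216, 891)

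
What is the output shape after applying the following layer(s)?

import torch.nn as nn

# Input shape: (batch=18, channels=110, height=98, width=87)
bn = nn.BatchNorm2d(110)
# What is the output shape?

Input shape: (18, 110, 98, 87)
Output shape: (18, 110, 98, 87)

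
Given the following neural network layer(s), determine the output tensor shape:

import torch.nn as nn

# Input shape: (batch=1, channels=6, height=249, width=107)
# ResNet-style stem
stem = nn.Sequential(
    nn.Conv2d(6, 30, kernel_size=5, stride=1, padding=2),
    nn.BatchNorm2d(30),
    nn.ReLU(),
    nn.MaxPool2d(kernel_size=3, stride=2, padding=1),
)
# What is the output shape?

Input shape: (1, 6, 249, 107)
  -> after Conv2d 5x5 stride=1: (1, 30, 249, 107)
Output shape: (1, 30, 125, 54)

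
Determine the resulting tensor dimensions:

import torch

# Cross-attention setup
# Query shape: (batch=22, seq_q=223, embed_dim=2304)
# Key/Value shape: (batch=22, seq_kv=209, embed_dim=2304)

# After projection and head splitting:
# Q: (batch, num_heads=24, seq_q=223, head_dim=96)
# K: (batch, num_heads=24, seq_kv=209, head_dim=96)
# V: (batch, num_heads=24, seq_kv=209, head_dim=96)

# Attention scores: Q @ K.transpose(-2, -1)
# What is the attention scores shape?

Input shape: (22, 223, 2304)
Output shape: (22, 24, 223, 209)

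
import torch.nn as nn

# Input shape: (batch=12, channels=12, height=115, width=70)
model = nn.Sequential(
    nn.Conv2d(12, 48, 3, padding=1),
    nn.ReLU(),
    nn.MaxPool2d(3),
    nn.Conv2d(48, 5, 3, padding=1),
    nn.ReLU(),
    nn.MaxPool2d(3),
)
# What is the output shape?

Input shape: (12, 12, 115, 70)
  -> after first Conv2d: (12, 48, 115, 70)
  -> after first MaxPool2d: (12, 48, 38, 23)
  -> after second Conv2d: (12, 5, 38, 23)
Output shape: (12, 5, 12, 7)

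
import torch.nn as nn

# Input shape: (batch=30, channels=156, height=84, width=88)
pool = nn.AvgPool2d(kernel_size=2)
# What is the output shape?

Input shape: (30, 156, 84, 88)
Output shape: (30, 156, 42, 44)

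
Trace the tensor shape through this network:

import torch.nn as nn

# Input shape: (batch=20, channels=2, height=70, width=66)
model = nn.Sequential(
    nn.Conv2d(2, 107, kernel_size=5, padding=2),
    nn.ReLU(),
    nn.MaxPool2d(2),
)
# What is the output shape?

Input shape: (20, 2, 70, 66)
  -> after Conv2d: (20, 107, 70, 66)
  -> after ReLU: (20, 107, 70, 66)
Output shape: (20, 107, 35, 33)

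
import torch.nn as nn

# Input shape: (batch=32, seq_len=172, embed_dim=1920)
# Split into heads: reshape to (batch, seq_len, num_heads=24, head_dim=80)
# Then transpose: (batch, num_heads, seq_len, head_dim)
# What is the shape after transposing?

Input shape: (32, 172, 1920)
  -> after reshape: (32, 172, 24, 80)
Output shape: (32, 24, 172, 80)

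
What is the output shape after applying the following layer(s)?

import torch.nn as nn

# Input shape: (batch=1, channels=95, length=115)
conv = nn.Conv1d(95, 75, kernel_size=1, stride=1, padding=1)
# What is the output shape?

Input shape: (1, 95, 115)
Output shape: (1, 75, 117)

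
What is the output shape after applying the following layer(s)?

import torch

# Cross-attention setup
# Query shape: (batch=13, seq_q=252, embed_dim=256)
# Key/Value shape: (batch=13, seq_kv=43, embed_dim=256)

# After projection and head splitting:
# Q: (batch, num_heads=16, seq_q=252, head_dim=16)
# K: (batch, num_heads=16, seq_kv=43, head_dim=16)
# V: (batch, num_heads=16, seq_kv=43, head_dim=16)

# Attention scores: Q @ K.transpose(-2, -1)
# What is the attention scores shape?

Input shape: (13, 252, 256)
Output shape: (13, 16, 252, 43)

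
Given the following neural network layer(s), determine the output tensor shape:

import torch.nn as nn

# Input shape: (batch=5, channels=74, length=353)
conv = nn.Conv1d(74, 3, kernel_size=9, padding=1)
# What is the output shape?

Input shape: (5, 74, 353)
Output shape: (5, 3, 347)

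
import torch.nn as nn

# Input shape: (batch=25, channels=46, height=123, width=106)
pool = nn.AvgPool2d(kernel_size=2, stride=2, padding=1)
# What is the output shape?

Input shape: (25, 46, 123, 106)
Output shape: (25, 46, 62, 54)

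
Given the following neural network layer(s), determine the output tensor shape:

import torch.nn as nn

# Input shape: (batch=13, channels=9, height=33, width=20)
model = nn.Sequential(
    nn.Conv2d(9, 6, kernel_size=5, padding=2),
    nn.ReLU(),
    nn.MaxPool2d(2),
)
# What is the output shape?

Input shape: (13, 9, 33, 20)
  -> after Conv2d: (13, 6, 33, 20)
  -> after ReLU: (13, 6, 33, 20)
Output shape: (13, 6, 16, 10)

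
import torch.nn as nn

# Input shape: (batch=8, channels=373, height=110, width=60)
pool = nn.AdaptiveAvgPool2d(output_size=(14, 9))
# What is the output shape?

Input shape: (8, 373, 110, 60)
Output shape: (8, 373, 14, 9)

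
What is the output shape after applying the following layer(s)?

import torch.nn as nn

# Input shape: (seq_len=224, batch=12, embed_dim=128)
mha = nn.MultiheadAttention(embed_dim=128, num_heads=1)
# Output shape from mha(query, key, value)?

Input shape: (224, 12, 128)
Output shape: (224, 12, 128)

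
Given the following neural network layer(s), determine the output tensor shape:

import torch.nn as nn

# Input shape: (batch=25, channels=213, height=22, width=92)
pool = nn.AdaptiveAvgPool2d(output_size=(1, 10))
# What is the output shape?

Input shape: (25, 213, 22, 92)
Output shape: (25, 213, 1, 10)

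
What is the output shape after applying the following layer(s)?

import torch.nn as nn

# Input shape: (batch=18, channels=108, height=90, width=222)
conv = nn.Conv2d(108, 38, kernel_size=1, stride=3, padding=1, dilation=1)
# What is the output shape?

Input shape: (18, 108, 90, 222)
Output shape: (18, 38, 31, 75)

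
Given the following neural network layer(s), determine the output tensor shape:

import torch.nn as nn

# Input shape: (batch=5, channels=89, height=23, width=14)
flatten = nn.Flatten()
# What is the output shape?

Input shape: (5, 89, 23, 14)
Output shape: (5, 28658)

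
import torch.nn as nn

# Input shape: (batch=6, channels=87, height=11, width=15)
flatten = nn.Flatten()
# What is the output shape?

Input shape: (6, 87, 11, 15)
Output shape: (6, 14355)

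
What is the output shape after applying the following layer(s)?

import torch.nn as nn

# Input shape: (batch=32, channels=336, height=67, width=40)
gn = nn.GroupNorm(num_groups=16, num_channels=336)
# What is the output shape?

Input shape: (32, 336, 67, 40)
Output shape: (32, 336, 67, 40)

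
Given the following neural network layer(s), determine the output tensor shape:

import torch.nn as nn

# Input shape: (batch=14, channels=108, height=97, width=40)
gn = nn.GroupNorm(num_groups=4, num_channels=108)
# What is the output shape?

Input shape: (14, 108, 97, 40)
Output shape: (14, 108, 97, 40)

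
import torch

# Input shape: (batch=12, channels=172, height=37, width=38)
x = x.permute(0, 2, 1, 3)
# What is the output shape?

Input shape: (12, 172, 37, 38)
Output shape: (12, 37, 172, 38)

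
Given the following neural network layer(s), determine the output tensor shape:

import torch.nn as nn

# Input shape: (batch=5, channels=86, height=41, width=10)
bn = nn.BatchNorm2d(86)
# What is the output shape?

Input shape: (5, 86, 41, 10)
Output shape: (5, 86, 41, 10)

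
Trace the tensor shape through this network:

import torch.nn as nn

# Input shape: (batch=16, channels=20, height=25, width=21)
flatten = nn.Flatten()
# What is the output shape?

Input shape: (16, 20, 25, 21)
Output shape: (16, 10500)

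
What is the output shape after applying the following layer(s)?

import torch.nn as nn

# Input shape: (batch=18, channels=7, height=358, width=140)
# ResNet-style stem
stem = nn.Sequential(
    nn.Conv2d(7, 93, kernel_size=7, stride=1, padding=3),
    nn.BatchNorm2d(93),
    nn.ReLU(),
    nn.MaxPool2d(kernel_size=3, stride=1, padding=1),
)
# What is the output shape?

Input shape: (18, 7, 358, 140)
  -> after Conv2d 7x7 stride=1: (18, 93, 358, 140)
Output shape: (18, 93, 358, 140)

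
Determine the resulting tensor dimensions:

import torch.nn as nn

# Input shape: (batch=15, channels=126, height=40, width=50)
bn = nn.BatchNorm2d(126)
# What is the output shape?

Input shape: (15, 126, 40, 50)
Output shape: (15, 126, 40, 50)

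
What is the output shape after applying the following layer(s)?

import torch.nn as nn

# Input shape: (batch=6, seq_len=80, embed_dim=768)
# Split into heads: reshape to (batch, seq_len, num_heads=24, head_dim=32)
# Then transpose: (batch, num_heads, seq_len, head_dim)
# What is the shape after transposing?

Input shape: (6, 80, 768)
  -> after reshape: (6, 80, 24, 32)
Output shape: (6, 24, 80, 32)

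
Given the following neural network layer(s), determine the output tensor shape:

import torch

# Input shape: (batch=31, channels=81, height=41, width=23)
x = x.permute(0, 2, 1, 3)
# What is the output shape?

Input shape: (31, 81, 41, 23)
Output shape: (31, 41, 81, 23)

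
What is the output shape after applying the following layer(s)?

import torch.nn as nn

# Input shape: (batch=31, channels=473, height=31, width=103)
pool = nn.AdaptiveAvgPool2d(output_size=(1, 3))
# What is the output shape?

Input shape: (31, 473, 31, 103)
Output shape: (31, 473, 1, 3)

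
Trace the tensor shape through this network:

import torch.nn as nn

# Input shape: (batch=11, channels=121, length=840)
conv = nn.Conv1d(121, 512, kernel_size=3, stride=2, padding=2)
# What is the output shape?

Input shape: (11, 121, 840)
Output shape: (11, 512, 421)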